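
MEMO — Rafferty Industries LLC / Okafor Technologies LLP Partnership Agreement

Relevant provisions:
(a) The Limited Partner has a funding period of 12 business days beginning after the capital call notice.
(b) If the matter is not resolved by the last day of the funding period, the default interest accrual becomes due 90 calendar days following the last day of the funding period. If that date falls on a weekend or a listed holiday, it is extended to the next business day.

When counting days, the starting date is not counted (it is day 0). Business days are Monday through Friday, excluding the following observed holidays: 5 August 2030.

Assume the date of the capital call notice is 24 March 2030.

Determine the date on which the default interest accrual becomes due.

8 July 2030

The last day of the funding period: 12 business days after Sunday, 24 March 2030, skipping weekends — Mar 25, Mar 26, Mar 27, Mar 28, …, Apr 5, Apr 8, Apr 9 — lands on Tuesday, 9 April 2030.
The date on which the default interest accrual becomes due: 9 April 2030 + 90 days = 8 July 2030. 8 July 2030 is a Monday and is not a listed holiday, so no roll-forward applies.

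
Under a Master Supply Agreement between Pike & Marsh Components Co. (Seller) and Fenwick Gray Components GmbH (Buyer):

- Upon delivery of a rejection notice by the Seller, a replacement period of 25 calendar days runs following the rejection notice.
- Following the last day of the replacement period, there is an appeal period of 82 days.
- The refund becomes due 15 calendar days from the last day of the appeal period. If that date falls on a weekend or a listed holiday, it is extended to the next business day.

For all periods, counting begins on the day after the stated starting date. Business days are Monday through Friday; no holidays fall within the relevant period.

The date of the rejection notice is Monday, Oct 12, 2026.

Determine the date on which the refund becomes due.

The last day of the replacement period: 25 calendar days after Oct 12, 2026 is Nov 6, 2026.
The last day of the appeal period: 82 calendar days after Nov 6, 2026 is Jan 27, 2027.
Adding 15 calendar days to Jan 27, 2027 gives Feb 11, 2027, which is the date on which the refund becomes due. Feb 11, 2027 is a Thursday, so no roll-forward applies.

Feb 11, 2027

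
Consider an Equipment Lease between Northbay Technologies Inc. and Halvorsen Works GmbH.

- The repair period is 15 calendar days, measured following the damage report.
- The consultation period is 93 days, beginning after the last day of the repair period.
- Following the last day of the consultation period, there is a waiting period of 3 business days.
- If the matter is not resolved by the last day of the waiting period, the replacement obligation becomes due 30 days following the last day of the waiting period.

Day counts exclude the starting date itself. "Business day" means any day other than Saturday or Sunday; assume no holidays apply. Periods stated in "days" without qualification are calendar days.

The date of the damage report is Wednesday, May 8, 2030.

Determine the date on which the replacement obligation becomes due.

The last day of the repair period: May 8, 2030 + 15 days = May 23, 2030.
The last day of the consultation period: 93 calendar days after May 23, 2030 is Aug 24, 2030.
The last day of the waiting period: 3 business days after Saturday, Aug 24, 2030, skipping weekends — Aug 26, Aug 27, Aug 28 — lands on Wednesday, Aug 28, 2030.
The date on which the replacement obligation becomes due: Aug 28, 2030 + 30 days = Sep 27, 2030.

Sep 27, 2030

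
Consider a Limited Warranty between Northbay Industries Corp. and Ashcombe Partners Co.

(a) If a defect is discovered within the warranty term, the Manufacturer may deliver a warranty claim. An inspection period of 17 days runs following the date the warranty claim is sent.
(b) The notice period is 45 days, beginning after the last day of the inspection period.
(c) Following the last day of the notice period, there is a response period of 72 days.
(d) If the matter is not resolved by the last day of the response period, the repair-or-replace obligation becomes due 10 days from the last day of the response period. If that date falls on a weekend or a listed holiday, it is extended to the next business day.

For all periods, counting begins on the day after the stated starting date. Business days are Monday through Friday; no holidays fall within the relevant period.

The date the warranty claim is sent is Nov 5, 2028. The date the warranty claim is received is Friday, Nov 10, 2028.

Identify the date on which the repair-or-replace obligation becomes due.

Mar 29, 2029

The last day of the inspection period: Nov 5, 2028 + 17 days = Nov 22, 2028.
Adding 45 calendar days to Nov 22, 2028 gives Jan 6, 2029, which is the last day of the notice period.
The last day of the response period: 72 calendar days after Jan 6, 2029 is Mar 19, 2029.
Adding 10 calendar days to Mar 19, 2029 gives Mar 29, 2029, which is the date on which the repair-or-replace obligation becomes due. Mar 29, 2029 is a Thursday, so no roll-forward applies.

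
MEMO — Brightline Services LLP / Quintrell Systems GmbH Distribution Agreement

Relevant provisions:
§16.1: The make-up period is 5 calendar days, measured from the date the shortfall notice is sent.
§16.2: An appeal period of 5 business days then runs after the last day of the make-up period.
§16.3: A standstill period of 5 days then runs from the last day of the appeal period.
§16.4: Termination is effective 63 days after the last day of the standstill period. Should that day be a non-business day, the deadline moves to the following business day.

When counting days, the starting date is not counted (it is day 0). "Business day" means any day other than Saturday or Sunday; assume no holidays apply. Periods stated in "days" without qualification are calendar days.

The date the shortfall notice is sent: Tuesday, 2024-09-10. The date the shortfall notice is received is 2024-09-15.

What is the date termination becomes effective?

The last day of the make-up period: 2024-09-10 + 5 days = 2024-09-15.
The last day of the appeal period: counting 5 business days from Sunday, 2024-09-15 (Sep 16, Sep 17, Sep 18, Sep 19, Sep 20, skipping weekends) reaches Friday, 2024-09-20.
Adding 5 calendar days to 2024-09-20 gives 2024-09-25, which is the last day of the standstill period.
Adding 63 calendar days to 2024-09-25 gives 2024-11-27, which is the date termination becomes effective. 2024-11-27 is a Wednesday, so no roll-forward applies.

2024-11-27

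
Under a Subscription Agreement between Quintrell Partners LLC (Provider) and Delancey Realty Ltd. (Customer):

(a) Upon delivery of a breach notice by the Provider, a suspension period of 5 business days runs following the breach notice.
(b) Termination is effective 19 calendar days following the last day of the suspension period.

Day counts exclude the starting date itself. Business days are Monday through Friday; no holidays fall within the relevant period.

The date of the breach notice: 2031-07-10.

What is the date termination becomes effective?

The last day of the suspension period: 5 business days after Thursday, 2031-07-10, skipping weekends — Jul 11, Jul 14, Jul 15, Jul 16, Jul 17 — lands on Thursday, 2031-07-17.
Adding 19 calendar days to 2031-07-17 gives 2031-08-05, which is the date termination becomes effective.

2031-08-05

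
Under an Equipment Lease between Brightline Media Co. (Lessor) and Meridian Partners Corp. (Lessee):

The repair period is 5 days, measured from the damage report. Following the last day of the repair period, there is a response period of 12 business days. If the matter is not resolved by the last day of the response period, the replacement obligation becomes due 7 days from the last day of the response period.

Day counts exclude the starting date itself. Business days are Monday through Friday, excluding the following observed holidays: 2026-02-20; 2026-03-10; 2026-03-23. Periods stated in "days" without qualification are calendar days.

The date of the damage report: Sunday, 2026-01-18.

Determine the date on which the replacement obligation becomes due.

Adding 5 calendar days to 2026-01-18 gives 2026-01-23, which is the last day of the repair period.
From Friday, 2026-01-23, 12 business days (Jan 26, Jan 27, Jan 28, Jan 29, …, Feb 6, Feb 9, Feb 10, skipping weekends) brings us to Tuesday, 2026-02-10, which is the last day of the response period.
Adding 7 calendar days to 2026-02-10 gives 2026-02-17, which is the date on which the replacement obligation becomes due.

2026-02-17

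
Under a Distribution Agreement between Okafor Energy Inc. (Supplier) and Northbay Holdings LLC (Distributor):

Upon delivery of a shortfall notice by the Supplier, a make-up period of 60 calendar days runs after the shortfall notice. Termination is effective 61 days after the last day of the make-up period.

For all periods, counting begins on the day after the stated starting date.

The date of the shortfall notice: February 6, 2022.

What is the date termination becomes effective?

The last day of the make-up period: February 6, 2022 + 60 days = April 7, 2022.
Adding 61 calendar days to April 7, 2022 gives June 7, 2022, which is the date termination becomes effective.

June 7, 2022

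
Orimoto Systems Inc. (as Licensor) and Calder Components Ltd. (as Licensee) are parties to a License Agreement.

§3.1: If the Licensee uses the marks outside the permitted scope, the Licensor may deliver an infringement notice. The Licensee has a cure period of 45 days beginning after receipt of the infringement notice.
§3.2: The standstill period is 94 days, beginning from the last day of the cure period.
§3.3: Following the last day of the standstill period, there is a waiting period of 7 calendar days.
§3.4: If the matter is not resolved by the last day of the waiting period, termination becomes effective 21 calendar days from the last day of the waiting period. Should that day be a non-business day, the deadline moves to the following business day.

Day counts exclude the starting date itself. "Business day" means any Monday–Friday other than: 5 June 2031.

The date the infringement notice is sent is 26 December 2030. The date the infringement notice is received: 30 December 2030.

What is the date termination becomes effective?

16 June 2031

The last day of the cure period: 45 calendar days after 30 December 2030 is 13 February 2031.
The last day of the standstill period: 94 calendar days after 13 February 2031 is 18 May 2031.
Adding 7 calendar days to 18 May 2031 gives 25 May 2031, which is the last day of the waiting period.
The date termination becomes effective: 21 calendar days after 25 May 2031 is 15 June 2031. That falls on a Sunday, so it rolls to the next business day, Monday, 16 June 2031.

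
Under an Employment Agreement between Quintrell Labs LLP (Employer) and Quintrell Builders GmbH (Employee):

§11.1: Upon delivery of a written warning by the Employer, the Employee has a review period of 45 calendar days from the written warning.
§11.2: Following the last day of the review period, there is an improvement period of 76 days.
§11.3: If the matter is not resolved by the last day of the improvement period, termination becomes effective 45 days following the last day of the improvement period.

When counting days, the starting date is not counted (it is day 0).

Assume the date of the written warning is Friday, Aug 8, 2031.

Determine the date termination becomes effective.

Jan 21, 2032

The last day of the review period: Aug 8, 2031 + 45 days = Sep 22, 2031.
Adding 76 calendar days to Sep 22, 2031 gives Dec 7, 2031, which is the last day of the improvement period.
The date termination becomes effective: Dec 7, 2031 + 45 days = Jan 21, 2032.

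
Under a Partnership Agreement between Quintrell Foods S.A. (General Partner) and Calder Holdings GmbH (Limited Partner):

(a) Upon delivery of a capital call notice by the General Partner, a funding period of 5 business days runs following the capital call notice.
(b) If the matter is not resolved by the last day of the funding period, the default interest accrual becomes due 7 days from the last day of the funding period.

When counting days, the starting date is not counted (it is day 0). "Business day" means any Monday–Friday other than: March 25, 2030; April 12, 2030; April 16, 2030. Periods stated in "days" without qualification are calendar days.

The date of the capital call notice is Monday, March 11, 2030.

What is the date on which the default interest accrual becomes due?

March 25, 2030

From Monday, March 11, 2030, 5 business days (Mar 12, Mar 13, Mar 14, Mar 15, Mar 18, skipping weekends) brings us to Monday, March 18, 2030, which is the last day of the funding period.
The date on which the default interest accrual becomes due: March 18, 2030 + 7 days = March 25, 2030.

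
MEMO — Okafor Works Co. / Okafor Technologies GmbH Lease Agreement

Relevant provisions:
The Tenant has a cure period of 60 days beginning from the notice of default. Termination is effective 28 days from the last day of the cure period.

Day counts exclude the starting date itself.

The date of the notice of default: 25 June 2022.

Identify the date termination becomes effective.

21 September 2022

The last day of the cure period: 25 June 2022 + 60 days = 24 August 2022.
The date termination becomes effective: 28 calendar days after 24 August 2022 is 21 September 2022.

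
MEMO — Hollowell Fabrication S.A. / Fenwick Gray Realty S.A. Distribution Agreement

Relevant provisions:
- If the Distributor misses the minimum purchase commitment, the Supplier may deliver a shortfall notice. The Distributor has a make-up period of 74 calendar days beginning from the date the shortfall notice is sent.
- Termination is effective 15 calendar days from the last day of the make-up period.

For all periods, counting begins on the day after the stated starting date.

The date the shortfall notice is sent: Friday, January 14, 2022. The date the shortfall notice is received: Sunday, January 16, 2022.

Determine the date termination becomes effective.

The last day of the make-up period: 74 calendar days after January 14, 2022 is March 29, 2022.
Adding 15 calendar days to March 29, 2022 gives April 13, 2022, which is the date termination becomes effective.

April 13, 2022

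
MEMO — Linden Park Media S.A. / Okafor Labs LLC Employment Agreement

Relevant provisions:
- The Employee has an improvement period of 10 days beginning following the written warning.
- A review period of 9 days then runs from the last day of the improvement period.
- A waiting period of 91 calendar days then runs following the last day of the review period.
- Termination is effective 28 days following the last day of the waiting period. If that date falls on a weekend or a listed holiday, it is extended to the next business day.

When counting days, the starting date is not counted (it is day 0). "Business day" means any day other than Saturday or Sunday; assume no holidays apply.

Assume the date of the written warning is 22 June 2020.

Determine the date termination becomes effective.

9 November 2020

Adding 10 calendar days to 22 June 2020 gives 2 July 2020, which is the last day of the improvement period.
The last day of the review period: 2 July 2020 + 9 days = 11 July 2020.
Adding 91 calendar days to 11 July 2020 gives 10 October 2020, which is the last day of the waiting period.
The date termination becomes effective: 10 October 2020 + 28 days = 7 November 2020. That falls on a Saturday, so it rolls to the next business day, Monday, 9 November 2020.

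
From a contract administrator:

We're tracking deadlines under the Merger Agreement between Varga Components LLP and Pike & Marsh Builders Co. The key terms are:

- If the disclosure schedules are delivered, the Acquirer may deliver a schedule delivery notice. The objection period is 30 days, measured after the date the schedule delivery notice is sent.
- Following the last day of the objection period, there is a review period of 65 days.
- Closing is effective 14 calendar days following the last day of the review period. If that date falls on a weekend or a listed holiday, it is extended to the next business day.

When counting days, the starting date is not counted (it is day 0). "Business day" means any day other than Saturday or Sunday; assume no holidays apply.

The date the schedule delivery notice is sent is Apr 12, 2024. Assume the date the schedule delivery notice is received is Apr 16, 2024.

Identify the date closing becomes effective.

The last day of the objection period: 30 calendar days after Apr 12, 2024 is May 12, 2024.
The last day of the review period: 65 calendar days after May 12, 2024 is Jul 16, 2024.
The date closing becomes effective: Jul 16, 2024 + 14 days = Jul 30, 2024. Jul 30, 2024 is a Tuesday, so no roll-forward applies.

Jul 30, 2024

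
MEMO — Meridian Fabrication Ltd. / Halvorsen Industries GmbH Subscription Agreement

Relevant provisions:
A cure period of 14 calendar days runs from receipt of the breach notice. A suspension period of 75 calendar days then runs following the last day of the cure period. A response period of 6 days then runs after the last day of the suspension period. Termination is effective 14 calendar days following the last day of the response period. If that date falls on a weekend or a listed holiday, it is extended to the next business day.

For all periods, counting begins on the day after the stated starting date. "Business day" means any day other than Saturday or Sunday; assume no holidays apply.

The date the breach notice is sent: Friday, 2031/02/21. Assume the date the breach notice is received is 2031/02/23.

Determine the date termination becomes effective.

Adding 14 calendar days to 2031/02/23 gives 2031/03/09, which is the last day of the cure period.
The last day of the suspension period: 2031/03/09 + 75 days = 2031/05/23.
Adding 6 calendar days to 2031/05/23 gives 2031/05/29, which is the last day of the response period.
The date termination becomes effective: 14 calendar days after 2031/05/29 is 2031/06/12. 2031/06/12 is a Thursday, so no roll-forward applies.

2031/06/12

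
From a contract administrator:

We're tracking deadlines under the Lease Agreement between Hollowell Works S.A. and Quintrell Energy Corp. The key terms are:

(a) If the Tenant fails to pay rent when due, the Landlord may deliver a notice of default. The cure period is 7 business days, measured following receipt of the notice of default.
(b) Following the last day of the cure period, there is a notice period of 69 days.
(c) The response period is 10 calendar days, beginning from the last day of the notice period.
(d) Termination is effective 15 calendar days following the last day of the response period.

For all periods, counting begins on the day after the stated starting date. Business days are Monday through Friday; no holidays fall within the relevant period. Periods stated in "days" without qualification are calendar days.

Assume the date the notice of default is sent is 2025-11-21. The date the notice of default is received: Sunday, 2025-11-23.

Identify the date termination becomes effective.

The last day of the cure period: counting 7 business days from Sunday, 2025-11-23 (Nov 24, Nov 25, Nov 26, Nov 27, Nov 28, Dec 1, Dec 2, skipping weekends) reaches Tuesday, 2025-12-02.
The last day of the notice period: 69 calendar days after 2025-12-02 is 2026-02-09.
The last day of the response period: 10 calendar days after 2026-02-09 is 2026-02-19.
The date termination becomes effective: 15 calendar days after 2026-02-19 is 2026-03-06.

2026-03-06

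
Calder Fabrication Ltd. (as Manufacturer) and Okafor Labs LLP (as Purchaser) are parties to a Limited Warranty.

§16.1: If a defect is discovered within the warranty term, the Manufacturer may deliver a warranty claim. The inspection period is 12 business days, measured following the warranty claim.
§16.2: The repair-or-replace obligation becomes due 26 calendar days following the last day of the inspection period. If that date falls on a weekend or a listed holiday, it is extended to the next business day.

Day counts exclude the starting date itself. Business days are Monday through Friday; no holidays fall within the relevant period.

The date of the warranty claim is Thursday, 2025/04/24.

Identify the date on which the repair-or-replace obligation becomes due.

The last day of the inspection period: counting 12 business days from Thursday, 2025/04/24 (Apr 25, Apr 28, Apr 29, Apr 30, …, May 8, May 9, May 12, skipping weekends) reaches Monday, 2025/05/12.
Adding 26 calendar days to 2025/05/12 gives 2025/06/07, which is the date on which the repair-or-replace obligation becomes due. That falls on a Saturday, so it rolls to the next business day, Monday, 2025/06/09.

2025/06/09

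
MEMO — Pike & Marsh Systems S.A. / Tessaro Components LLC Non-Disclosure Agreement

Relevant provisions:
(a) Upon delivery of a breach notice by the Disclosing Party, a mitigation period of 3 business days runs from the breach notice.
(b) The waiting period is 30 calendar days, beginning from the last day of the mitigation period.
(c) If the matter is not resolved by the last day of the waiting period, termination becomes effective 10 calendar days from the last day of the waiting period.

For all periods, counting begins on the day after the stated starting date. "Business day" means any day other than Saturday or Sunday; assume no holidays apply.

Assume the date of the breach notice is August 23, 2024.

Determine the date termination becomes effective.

The last day of the mitigation period: counting 3 business days from Friday, August 23, 2024 (Aug 26, Aug 27, Aug 28, skipping weekends) reaches Wednesday, August 28, 2024.
The last day of the waiting period: August 28, 2024 + 30 days = September 27, 2024.
The date termination becomes effective: 10 calendar days after September 27, 2024 is October 7, 2024.

October 7, 2024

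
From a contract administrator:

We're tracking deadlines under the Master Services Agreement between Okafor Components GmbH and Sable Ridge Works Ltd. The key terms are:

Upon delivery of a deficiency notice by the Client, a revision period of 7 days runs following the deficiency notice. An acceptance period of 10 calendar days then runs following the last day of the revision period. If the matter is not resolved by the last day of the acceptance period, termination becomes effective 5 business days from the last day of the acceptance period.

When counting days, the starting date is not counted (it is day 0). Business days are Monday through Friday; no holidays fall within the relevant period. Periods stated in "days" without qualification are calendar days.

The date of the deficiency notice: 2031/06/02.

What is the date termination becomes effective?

2031/06/26

Adding 7 calendar days to 2031/06/02 gives 2031/06/09, which is the last day of the revision period.
The last day of the acceptance period: 2031/06/09 + 10 days = 2031/06/19.
The date termination becomes effective: 5 business days after Thursday, 2031/06/19, skipping weekends — Jun 20, Jun 23, Jun 24, Jun 25, Jun 26 — lands on Thursday, 2031/06/26.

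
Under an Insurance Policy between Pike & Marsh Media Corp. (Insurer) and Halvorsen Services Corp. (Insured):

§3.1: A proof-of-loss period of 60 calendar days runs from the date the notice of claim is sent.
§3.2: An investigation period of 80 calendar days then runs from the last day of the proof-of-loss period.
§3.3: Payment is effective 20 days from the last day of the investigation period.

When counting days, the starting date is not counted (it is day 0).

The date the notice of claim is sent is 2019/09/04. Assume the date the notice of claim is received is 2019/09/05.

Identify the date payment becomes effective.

2020/02/11

The last day of the proof-of-loss period: 2019/09/04 + 60 days = 2019/11/03.
The last day of the investigation period: 2019/11/03 + 80 days = 2020/01/22.
The date payment becomes effective: 20 calendar days after 2020/01/22 is 2020/02/11.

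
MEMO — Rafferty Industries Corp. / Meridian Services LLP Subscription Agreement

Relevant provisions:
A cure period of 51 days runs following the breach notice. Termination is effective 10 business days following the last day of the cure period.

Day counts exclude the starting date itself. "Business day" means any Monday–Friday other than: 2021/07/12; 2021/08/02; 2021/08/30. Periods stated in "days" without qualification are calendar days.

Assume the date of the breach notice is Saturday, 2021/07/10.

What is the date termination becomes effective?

2021/09/13

The last day of the cure period: 51 calendar days after 2021/07/10 is 2021/08/30.
From Monday, 2021/08/30, 10 business days (Aug 31, Sep 1, Sep 2, Sep 3, Sep 6, Sep 7, Sep 8, Sep 9, Sep 10, Sep 13, skipping weekends) brings us to Monday, 2021/09/13, which is the date termination becomes effective.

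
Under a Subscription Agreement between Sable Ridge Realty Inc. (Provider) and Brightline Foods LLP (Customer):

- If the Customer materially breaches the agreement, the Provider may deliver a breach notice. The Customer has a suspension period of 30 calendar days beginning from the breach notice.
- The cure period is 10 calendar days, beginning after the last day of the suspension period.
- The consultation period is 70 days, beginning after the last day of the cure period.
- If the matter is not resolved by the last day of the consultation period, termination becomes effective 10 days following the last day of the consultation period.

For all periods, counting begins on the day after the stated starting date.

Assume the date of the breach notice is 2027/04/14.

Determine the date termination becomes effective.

2027/08/12

Adding 30 calendar days to 2027/04/14 gives 2027/05/14, which is the last day of the suspension period.
Adding 10 calendar days to 2027/05/14 gives 2027/05/24, which is the last day of the cure period.
The last day of the consultation period: 2027/05/24 + 70 days = 2027/08/02.
The date termination becomes effective: 10 calendar days after 2027/08/02 is 2027/08/12.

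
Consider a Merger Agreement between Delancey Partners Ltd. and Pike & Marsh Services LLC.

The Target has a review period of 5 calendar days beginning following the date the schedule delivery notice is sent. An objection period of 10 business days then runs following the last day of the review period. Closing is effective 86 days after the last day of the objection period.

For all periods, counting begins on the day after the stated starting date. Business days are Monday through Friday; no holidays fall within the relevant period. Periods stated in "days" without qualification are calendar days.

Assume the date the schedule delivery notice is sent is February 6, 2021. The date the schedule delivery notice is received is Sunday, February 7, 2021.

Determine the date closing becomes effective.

The last day of the review period: February 6, 2021 + 5 days = February 11, 2021.
From Thursday, February 11, 2021, 10 business days (Feb 12, Feb 15, Feb 16, Feb 17, Feb 18, Feb 19, Feb 22, Feb 23, Feb 24, Feb 25, skipping weekends) brings us to Thursday, February 25, 2021, which is the last day of the objection period.
Adding 86 calendar days to February 25, 2021 gives May 22, 2021, which is the date closing becomes effective.

May 22, 2021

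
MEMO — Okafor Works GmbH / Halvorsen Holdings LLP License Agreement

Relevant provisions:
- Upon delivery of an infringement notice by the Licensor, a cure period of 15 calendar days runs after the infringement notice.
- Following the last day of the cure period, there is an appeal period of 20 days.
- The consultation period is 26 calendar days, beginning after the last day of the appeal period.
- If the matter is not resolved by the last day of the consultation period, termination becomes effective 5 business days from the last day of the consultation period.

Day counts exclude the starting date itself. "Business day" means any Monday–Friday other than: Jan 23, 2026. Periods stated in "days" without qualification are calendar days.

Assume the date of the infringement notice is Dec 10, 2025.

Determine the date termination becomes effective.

Feb 16, 2026

The last day of the cure period: 15 calendar days after Dec 10, 2025 is Dec 25, 2025.
Adding 20 calendar days to Dec 25, 2025 gives Jan 14, 2026, which is the last day of the appeal period.
The last day of the consultation period: Jan 14, 2026 + 26 days = Feb 9, 2026.
The date termination becomes effective: counting 5 business days from Monday, Feb 9, 2026 (Feb 10, Feb 11, Feb 12, Feb 13, Feb 16, skipping weekends) reaches Monday, Feb 16, 2026.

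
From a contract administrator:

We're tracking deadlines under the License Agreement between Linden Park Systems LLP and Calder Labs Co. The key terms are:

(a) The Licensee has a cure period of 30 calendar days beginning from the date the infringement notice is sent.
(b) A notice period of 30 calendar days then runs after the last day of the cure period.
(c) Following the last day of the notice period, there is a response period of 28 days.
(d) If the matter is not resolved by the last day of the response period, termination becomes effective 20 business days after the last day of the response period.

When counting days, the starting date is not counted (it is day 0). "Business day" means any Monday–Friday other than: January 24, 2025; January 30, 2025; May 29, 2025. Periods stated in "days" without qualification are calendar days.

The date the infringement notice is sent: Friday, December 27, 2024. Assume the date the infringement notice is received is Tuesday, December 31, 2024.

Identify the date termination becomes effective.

April 22, 2025

The last day of the cure period: December 27, 2024 + 30 days = January 26, 2025.
Adding 30 calendar days to January 26, 2025 gives February 25, 2025, which is the last day of the notice period.
The last day of the response period: February 25, 2025 + 28 days = March 25, 2025.
The date termination becomes effective: 20 business days after Tuesday, March 25, 2025, skipping weekends — Mar 26, Mar 27, Mar 28, Mar 31, …, Apr 18, Apr 21, Apr 22 — lands on Tuesday, April 22, 2025.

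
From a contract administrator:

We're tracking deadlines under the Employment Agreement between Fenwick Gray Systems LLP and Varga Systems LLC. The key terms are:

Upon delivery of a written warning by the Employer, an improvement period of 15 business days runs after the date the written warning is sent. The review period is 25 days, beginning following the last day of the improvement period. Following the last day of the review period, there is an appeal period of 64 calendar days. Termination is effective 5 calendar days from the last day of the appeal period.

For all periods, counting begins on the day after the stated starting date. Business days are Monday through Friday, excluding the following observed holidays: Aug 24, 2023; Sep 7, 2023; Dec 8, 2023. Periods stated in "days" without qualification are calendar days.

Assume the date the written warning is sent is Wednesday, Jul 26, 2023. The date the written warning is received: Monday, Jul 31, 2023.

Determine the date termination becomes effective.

Nov 18, 2023

The last day of the improvement period: counting 15 business days from Wednesday, Jul 26, 2023 (Jul 27, Jul 28, Jul 31, Aug 1, …, Aug 14, Aug 15, Aug 16, skipping weekends) reaches Wednesday, Aug 16, 2023.
The last day of the review period: 25 calendar days after Aug 16, 2023 is Sep 10, 2023.
The last day of the appeal period: 64 calendar days after Sep 10, 2023 is Nov 13, 2023.
The date termination becomes effective: Nov 13, 2023 + 5 days = Nov 18, 2023.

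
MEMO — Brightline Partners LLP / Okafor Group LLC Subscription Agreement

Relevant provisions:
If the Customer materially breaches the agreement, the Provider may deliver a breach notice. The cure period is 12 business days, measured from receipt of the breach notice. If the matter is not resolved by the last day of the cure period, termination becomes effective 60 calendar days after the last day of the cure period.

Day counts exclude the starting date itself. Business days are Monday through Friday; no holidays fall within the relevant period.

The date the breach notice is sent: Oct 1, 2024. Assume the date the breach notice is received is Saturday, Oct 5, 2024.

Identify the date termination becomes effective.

Dec 21, 2024

From Saturday, Oct 5, 2024, 12 business days (Oct 7, Oct 8, Oct 9, Oct 10, …, Oct 18, Oct 21, Oct 22, skipping weekends) brings us to Tuesday, Oct 22, 2024, which is the last day of the cure period.
Adding 60 calendar days to Oct 22, 2024 gives Dec 21, 2024, which is the date termination becomes effective.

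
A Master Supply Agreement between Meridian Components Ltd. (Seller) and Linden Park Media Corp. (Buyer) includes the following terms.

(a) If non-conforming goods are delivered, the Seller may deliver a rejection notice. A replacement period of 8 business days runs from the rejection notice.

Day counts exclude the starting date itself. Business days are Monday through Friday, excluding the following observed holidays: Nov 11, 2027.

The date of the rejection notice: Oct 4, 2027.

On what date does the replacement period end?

From Monday, Oct 4, 2027, 8 business days (Oct 5, Oct 6, Oct 7, Oct 8, Oct 11, Oct 12, Oct 13, Oct 14, skipping weekends) brings us to Thursday, Oct 14, 2027, which is the last day of the replacement period.

Oct 14, 2027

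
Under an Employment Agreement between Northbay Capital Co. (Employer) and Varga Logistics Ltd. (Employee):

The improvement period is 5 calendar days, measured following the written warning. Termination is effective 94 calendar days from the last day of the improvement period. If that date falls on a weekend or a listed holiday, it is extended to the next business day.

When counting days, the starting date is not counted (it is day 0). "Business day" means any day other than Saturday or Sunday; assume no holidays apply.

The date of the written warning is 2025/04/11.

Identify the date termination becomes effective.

2025/07/21

The last day of the improvement period: 5 calendar days after 2025/04/11 is 2025/04/16.
The date termination becomes effective: 2025/04/16 + 94 days = 2025/07/19. That falls on a Saturday, so it rolls to the next business day, Monday, 2025/07/21.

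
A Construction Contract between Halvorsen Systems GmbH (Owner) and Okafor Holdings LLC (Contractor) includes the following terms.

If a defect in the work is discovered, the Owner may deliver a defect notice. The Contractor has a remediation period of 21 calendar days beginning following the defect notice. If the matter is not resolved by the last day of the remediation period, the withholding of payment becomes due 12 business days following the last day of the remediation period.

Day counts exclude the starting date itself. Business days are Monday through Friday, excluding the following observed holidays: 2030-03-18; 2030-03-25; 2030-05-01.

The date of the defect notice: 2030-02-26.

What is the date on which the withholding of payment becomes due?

The last day of the remediation period: 2030-02-26 + 21 days = 2030-03-19.
The date on which the withholding of payment becomes due: 12 business days after Tuesday, 2030-03-19, skipping weekends and the listed holiday on Mar 25 — Mar 20, Mar 21, Mar 22, Mar 26, …, Apr 3, Apr 4, Apr 5 — lands on Friday, 2030-04-05.

2030-04-05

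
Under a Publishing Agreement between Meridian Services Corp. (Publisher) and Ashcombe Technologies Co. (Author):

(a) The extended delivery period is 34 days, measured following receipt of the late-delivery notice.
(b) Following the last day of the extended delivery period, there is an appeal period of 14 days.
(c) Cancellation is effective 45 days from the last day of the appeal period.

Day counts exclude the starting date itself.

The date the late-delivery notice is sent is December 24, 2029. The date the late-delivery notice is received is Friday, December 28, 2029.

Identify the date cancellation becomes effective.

Adding 34 calendar days to December 28, 2029 gives January 31, 2030, which is the last day of the extended delivery period.
The last day of the appeal period: January 31, 2030 + 14 days = February 14, 2030.
The date cancellation becomes effective: February 14, 2030 + 45 days = March 31, 2030.

March 31, 2030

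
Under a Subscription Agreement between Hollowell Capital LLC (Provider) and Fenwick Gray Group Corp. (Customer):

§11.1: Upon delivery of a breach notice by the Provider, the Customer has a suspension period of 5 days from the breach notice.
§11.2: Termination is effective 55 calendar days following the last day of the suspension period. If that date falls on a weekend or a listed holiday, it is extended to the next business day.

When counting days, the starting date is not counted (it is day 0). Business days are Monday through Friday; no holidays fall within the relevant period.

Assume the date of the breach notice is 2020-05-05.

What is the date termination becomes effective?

2020-07-06

The last day of the suspension period: 2020-05-05 + 5 days = 2020-05-10.
Adding 55 calendar days to 2020-05-10 gives 2020-07-04, which is the date termination becomes effective. That falls on a Saturday, so it rolls to the next business day, Monday, 2020-07-06.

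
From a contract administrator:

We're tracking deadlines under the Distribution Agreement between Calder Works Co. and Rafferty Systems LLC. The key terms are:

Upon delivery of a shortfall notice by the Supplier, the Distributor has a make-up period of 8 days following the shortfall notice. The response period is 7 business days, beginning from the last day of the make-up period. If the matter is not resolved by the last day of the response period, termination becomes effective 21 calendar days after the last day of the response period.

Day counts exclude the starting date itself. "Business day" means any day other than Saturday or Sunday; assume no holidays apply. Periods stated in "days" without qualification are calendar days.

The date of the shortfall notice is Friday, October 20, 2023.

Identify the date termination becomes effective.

November 28, 2023

The last day of the make-up period: October 20, 2023 + 8 days = October 28, 2023.
From Saturday, October 28, 2023, 7 business days (Oct 30, Oct 31, Nov 1, Nov 2, Nov 3, Nov 6, Nov 7, skipping weekends) brings us to Tuesday, November 7, 2023, which is the last day of the response period.
The date termination becomes effective: November 7, 2023 + 21 days = November 28, 2023.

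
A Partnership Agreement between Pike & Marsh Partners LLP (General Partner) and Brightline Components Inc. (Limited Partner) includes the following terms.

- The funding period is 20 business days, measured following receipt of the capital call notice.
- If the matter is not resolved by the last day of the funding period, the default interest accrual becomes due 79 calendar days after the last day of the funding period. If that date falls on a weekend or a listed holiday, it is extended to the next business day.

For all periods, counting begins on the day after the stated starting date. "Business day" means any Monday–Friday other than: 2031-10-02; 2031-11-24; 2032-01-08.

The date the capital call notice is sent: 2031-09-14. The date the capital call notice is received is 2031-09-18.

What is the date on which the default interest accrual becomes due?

2032-01-05

From Thursday, 2031-09-18, 20 business days (Sep 19, Sep 22, Sep 23, Sep 24, …, Oct 15, Oct 16, Oct 17, skipping weekends and the listed holiday on Oct 2) brings us to Friday, 2031-10-17, which is the last day of the funding period.
Adding 79 calendar days to 2031-10-17 gives 2032-01-04, which is the date on which the default interest accrual becomes due. That falls on a Sunday, so it rolls to the next business day, Monday, 2032-01-05.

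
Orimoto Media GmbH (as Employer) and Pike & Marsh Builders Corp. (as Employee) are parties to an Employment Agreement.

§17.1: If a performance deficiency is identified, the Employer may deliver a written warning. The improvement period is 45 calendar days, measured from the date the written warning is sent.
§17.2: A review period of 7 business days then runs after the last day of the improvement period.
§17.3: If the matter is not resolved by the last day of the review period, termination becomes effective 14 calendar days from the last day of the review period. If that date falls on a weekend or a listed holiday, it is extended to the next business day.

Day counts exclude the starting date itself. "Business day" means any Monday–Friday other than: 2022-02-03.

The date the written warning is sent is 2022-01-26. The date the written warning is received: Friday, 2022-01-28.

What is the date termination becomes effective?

2022-04-05

The last day of the improvement period: 2022-01-26 + 45 days = 2022-03-12.
From Saturday, 2022-03-12, 7 business days (Mar 14, Mar 15, Mar 16, Mar 17, Mar 18, Mar 21, Mar 22, skipping weekends) brings us to Tuesday, 2022-03-22, which is the last day of the review period.
The date termination becomes effective: 14 calendar days after 2022-03-22 is 2022-04-05. 2022-04-05 is a Tuesday and is not a listed holiday, so no roll-forward applies.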